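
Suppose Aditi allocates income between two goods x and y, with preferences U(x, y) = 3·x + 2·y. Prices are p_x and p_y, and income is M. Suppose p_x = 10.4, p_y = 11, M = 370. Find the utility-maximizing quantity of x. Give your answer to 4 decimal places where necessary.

x gives more utility per dollar, so spend all income on x: x* = M/p_x, y* = 0.
Numerically: x* = 35.5769, y* = 0.

x* = 35.5769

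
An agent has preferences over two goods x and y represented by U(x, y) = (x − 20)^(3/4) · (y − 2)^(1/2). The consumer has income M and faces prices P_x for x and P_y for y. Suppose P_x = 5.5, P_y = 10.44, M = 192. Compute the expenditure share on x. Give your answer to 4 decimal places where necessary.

This is Cobb-Douglas in (x−20, y−2): tangency gives 0.75·P_y·(y−2) = 0.5·P_x·(x−20).
Substituting into the budget: x* = 20 + 0.6·(M − 20·P_x − 2·P_y)/P_x, and y* = 2 + 0.4·(…)/P_y.
Discretionary income = 192 − 20·5.5 − 2·10.44 = 61.12; x* = 20 + 0.6·61.12/5.5 = 26.6676; y* = 2 + 0.4·61.12/10.44 = 4.3418.
Expenditure on x: 5.5·26.6676 = 146.672; share = 0.7639.

share on x = 0.7639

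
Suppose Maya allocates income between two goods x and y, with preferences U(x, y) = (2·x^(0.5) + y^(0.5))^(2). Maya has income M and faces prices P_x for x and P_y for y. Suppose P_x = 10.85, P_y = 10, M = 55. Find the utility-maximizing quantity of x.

MU_x ∝ 2·x^(-0.5), MU_y ∝ y^(-0.5), so MRS = 2·(y/x)^(0.5) = P_x/P_y.
Solve for the ratio: y/x = [(1/2)·P_x/P_y]^(2).
Substitute y = (y/x)·x into the budget: x* = M/(P_x + P_y·(y/x)).
Numerically y/x = 0.294306, so x* = 55/(10.85 + 10·0.294306) = 3.9875.

x* = 3.9875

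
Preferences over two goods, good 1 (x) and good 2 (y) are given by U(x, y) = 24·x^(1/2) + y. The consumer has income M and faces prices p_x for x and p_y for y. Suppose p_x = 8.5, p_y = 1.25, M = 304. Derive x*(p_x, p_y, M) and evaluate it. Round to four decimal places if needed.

Utility is quasi-linear in y; the FOC for x is 12/√x = p_x/p_y.
Thus x* = (12·p_y/p_x)² — independent of M — with the rest of income spent on y.
Plugging in: x* = (12·1.25/8.5)² = 3.1142.

x* = 3.1142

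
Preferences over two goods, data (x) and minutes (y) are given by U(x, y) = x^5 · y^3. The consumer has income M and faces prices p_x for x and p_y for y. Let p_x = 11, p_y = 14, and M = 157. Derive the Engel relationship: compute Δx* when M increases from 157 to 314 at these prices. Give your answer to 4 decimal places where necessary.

Δx* = 8.9205

MU_x/MU_y = (5·y)/(3·x); tangency sets this equal to p_x/p_y.
So 5·p_y·y = 3·p_x·x; combined with the budget, a share 0.625 of income goes to x.
Demand: x*(p_x,p_y,M) = 0.625·M/p_x and y* = 0.375·M/p_y.
At p_x=11, p_y=14, M=157: x* = 0.625·157/11 = 8.9205.
At M' = 314: x* = 17.8409. Change: 17.8409 − 8.9205 = 8.9205.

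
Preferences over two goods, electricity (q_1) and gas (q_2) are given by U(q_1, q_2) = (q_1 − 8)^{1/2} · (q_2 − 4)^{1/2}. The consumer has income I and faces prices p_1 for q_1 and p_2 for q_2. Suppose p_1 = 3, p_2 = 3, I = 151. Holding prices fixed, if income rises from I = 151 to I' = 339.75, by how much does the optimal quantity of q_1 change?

Δq_1* = 31.4583

This is Cobb-Douglas in (q_1−8, q_2−4): tangency gives 0.5·p_2·(q_2−4) = 0.5·p_1·(q_1−8).
After buying the subsistence bundle (8, 4), a share 0.5 of the remaining income goes to q_1: q_1* = 8 + 0.5·(I − 8p_1 − 4p_2)/p_1.
Discretionary income = 151 − 8·3 − 4·3 = 115; q_1* = 8 + 0.5·115/3 = 27.1667.
At I' = 339.75: q_1* = 58.625. Change: 58.625 − 27.1667 = 31.4583.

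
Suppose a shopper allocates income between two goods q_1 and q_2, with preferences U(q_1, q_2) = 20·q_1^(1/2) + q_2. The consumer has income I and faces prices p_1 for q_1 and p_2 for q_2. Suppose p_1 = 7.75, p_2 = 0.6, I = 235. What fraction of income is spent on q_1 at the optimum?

share on q_1 = 0.0198

MU_q_1 = 10/√q_1, MU_q_2 = 1. Tangency: 10/√q_1 = p_1/p_2.
Solve: √q_1 = 10·p_2/p_1, so q_1*(p_1,p_2) = (10·p_2/p_1)², and q_2* = (I − p_1·q_1*)/p_2.
Plugging in: q_1* = (10·0.6/7.75)² = 0.5994, q_2* = 383.9247.
Expenditure on q_1: 7.75·0.5994 = 4.6452; share = 0.0198.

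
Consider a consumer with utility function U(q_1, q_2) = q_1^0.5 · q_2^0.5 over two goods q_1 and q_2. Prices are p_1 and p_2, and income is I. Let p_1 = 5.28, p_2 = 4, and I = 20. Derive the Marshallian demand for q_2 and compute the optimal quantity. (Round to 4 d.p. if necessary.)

The MRS is q_2/q_1. Set MRS = p_1/p_2.
So 0.5·p_2·q_2 = 0.5·p_1·q_1; combined with the budget, a share 0.5 of income goes to q_1.
Demand: q_1*(p_1,p_2,I) = 0.5·I/p_1 and q_2* = 0.5·I/p_2.
At p_1=5.28, p_2=4, I=20: q_2* = 0.5·20/4 = 2.5.

q_2* = 2.5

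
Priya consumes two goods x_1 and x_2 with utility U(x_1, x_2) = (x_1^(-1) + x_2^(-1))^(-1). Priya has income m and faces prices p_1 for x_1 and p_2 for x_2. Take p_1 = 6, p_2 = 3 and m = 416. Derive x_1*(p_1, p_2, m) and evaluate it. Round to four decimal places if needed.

From the CES first-order condition, (x_2/x_1)^(2) = p_1/p_2.
Hence x_2/x_1 = (p_1/p_2)^(1/(2)), i.e. raised to the 0.5 power.
With the ratio pinned down, the budget gives x_1* = m/(p_1 + p_2·(x_2/x_1)) and x_2* = (x_2/x_1)·x_1*.
Numerically x_2/x_1 = 1.414214, so x_1* = 416/(6 + 3·1.414214) = 40.6145.

x_1* = 40.6145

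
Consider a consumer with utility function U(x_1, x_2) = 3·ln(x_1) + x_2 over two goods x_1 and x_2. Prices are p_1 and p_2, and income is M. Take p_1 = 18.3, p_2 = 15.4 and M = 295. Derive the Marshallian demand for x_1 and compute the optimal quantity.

Set MRS = p_1/p_2: (3/x_1)/1 = p_1/p_2.
So x_1*(p_1,p_2) = 3·p_2/p_1, independent of income; and x_2* = (M − 3·p_2)/p_2.
At the given prices: x_1* = 3·15.4/18.3 = 2.5246.

x_1* = 2.5246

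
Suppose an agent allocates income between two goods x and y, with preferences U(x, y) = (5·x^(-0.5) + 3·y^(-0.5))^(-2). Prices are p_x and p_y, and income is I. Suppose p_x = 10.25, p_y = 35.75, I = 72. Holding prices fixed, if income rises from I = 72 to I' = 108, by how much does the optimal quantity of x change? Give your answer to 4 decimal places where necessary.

Δx* = 1.6895

From the CES first-order condition, (5/3)·(y/x)^(1.5) = p_x/p_y.
Solve for the ratio: y/x = [(3/5)·p_x/p_y]^(2/3).
With the ratio pinned down, the budget gives x* = I/(p_x + p_y·(y/x)) and y* = (y/x)·x*.
Numerically y/x = 0.309314, so x* = 72/(10.25 + 35.75·0.309314) = 3.379.
At I' = 108: x* = 5.0685. Change: 5.0685 − 3.379 = 1.6895.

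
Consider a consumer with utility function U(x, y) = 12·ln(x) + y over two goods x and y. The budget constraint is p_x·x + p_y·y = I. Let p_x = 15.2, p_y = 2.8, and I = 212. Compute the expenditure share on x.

MU_x = 12/x, MU_y = 1. Tangency: 12/x = p_x/p_y.
So x*(p_x,p_y) = 12·p_y/p_x, independent of income; and y* = (I − 12·p_y)/p_y.
At the given prices: x* = 12·2.8/15.2 = 2.2105, and y* = 63.7143.
Expenditure on x: 15.2·2.2105 = 33.6; share = 0.1585.

share on x = 0.1585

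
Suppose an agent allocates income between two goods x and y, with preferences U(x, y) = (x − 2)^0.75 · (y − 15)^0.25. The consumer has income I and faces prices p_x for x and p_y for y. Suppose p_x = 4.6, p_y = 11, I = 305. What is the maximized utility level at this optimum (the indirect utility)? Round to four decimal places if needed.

Let x' = x−2, y' = y−15. MRS = 3·y'/x' = p_x/p_y.
Substituting into the budget: x* = 2 + 0.75·(I − 2·p_x − 15·p_y)/p_x, and y* = 15 + 0.25·(…)/p_y.
Discretionary income = 305 − 2·4.6 − 15·11 = 130.8; x* = 2 + 0.75·130.8/4.6 = 23.3261; y* = 15 + 0.25·130.8/11 = 17.9727.
Utility at the optimum: U(23.3261, 17.9727) = 13.0308.

V = 13.0308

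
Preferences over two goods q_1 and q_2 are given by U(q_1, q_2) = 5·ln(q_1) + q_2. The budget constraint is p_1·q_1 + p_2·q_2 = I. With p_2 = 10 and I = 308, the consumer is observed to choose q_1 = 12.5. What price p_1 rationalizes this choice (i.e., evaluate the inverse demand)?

p_1 = 4

Set MRS = p_1/p_2: (5/q_1)/1 = p_1/p_2.
So q_1*(p_1,p_2) = 5·p_2/p_1, independent of income; and q_2* = (I − 5·p_2)/p_2.
Set q_1* = 12.5 in the demand function and solve for p_1: p_1 = 4.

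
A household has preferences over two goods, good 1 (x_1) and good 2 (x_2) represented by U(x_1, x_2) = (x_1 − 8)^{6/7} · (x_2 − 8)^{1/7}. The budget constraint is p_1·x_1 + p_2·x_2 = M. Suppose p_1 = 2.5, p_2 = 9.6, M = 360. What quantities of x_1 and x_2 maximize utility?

x_1* = 98.24, x_2* = 11.9167

MRS = 6·(x_2−8)/(x_1−8). Tangency with p_1/p_2 gives x_2−8 = (1/6)·(p_1/p_2)·(x_1−8).
After buying the subsistence bundle (8, 8), a share 6/7 of the remaining income goes to x_1: x_1* = 8 + 6/7·(M − 8p_1 − 8p_2)/p_1.
Discretionary income = 360 − 8·2.5 − 8·9.6 = 263.2; x_1* = 8 + 6/7·263.2/2.5 = 98.24; x_2* = 8 + 1/7·263.2/9.6 = 11.9167.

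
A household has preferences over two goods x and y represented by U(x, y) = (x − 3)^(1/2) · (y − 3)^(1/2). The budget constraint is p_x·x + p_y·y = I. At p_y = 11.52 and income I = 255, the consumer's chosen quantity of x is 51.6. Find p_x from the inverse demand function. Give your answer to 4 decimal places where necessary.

This is Cobb-Douglas in (x−3, y−3): tangency gives 0.5·p_y·(y−3) = 0.5·p_x·(x−3).
After buying the subsistence bundle (3, 3), a share 0.5 of the remaining income goes to x: x* = 3 + 0.5·(I − 3p_x − 3p_y)/p_x.
Set x* = 51.6 in the demand function and solve for p_x: p_x = 2.2.

p_x = 2.2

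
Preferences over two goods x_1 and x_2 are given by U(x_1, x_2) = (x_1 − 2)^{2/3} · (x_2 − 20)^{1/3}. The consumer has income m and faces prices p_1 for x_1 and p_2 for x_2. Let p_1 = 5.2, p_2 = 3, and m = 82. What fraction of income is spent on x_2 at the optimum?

share on x_2 = 0.7789

Let x_1' = x_1−2, x_2' = x_2−20. MRS = 2·x_2'/x_1' = p_1/p_2.
Substituting into the budget: x_1* = 2 + 2/3·(m − 2·p_1 − 20·p_2)/p_1, and x_2* = 20 + 1/3·(…)/p_2.
Discretionary income = 82 − 2·5.2 − 20·3 = 11.6; x_1* = 2 + 2/3·11.6/5.2 = 3.4872; x_2* = 20 + 1/3·11.6/3 = 21.2889.
Expenditure on x_2: 3·21.2889 = 63.8667; share = 0.7789.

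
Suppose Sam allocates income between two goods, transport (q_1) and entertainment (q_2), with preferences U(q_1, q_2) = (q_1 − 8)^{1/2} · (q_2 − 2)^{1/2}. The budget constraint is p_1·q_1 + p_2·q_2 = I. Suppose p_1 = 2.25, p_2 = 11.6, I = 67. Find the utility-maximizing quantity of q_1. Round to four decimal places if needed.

q_1* = 13.7333

Discretionary income = 67 − 8·2.25 − 2·11.6 = 25.8; q_1* = 8 + 0.5·25.8/2.25 = 13.7333.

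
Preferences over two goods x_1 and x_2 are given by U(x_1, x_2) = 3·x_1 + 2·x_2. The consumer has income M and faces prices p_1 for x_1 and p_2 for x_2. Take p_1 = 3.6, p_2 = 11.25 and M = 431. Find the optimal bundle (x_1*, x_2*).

x_1* = 119.7222, x_2* = 0

Numerically: x_1* = 119.7222, x_2* = 0.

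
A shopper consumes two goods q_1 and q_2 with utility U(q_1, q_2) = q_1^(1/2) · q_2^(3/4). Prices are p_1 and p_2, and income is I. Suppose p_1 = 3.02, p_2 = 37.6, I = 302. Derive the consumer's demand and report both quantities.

q_1* = 40, q_2* = 4.8191

The MRS is (2/3)·q_2/q_1. Set MRS = p_1/p_2.
So 0.5·p_2·q_2 = 0.75·p_1·q_1; combined with the budget, a share 0.4 of income goes to q_1.
Demand: q_1*(p_1,p_2,I) = 0.4·I/p_1 and q_2* = 0.6·I/p_2.
At p_1=3.02, p_2=37.6, I=302: q_1* = 0.4·302/3.02 = 40, q_2* = 4.8191.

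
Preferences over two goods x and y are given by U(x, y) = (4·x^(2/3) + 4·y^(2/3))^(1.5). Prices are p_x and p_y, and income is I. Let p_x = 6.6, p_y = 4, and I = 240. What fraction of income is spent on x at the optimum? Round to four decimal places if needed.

MU_x ∝ 4·x^(-1/3), MU_y ∝ 4·y^(-1/3), so MRS = (y/x)^(1/3) = p_x/p_y.
Solve for the ratio: y/x = [p_x/p_y]^(3).
With the ratio pinned down, the budget gives x* = I/(p_x + p_y·(y/x)) and y* = (y/x)·x*.
Numerically y/x = 4.492125, so x* = 240/(6.6 + 4·4.492125) = 9.7686 and y* = 4.492125·9.7686 = 43.8818.
Expenditure on x: 6.6·9.7686 = 64.4728; share = 0.2686.

share on x = 0.2686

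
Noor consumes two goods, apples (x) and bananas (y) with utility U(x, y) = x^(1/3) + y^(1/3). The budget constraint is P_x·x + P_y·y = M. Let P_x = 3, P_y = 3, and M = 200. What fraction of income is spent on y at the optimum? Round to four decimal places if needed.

share on y = 0.5

MRS = MU_x/MU_y = (y/x)^(2/3). Set equal to P_x/P_y.
Hence y/x = (P_x/P_y)^(1/(2/3)), i.e. raised to the 1.5 power.
With the ratio pinned down, the budget gives x* = M/(P_x + P_y·(y/x)) and y* = (y/x)·x*.
Numerically y/x = 1, so x* = 200/(3 + 3·1) = 33.3333 and y* = 1·33.3333 = 33.3333.
Expenditure on y: 3·33.3333 = 100; share = 0.5.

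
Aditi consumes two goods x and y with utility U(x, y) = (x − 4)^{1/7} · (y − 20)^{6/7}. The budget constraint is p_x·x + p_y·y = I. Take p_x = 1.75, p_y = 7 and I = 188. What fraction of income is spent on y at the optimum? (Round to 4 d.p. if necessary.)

share on y = 0.9316

MRS = (1/6)·(y−20)/(x−4). Tangency with p_x/p_y gives y−20 = 6·(p_x/p_y)·(x−4).
After buying the subsistence bundle (4, 20), a share 1/7 of the remaining income goes to x: x* = 4 + 1/7·(I − 4p_x − 20p_y)/p_x.
Discretionary income = 188 − 4·1.75 − 20·7 = 41; x* = 4 + 1/7·41/1.75 = 7.3469; y* = 20 + 6/7·41/7 = 25.0204.
Expenditure on y: 7·25.0204 = 175.1429; share = 0.9316.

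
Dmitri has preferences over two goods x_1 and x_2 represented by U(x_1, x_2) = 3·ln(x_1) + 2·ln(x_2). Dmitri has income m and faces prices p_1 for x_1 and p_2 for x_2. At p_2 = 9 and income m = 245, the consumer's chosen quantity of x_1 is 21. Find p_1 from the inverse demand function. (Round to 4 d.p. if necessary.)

p_1 = 7

Tangency: MRS = (3/2)·x_2/x_1 = p_1/p_2.
Rearranging, p_2·x_2 = (2/3)·p_1·x_1. Substituting into the budget gives p_1·x_1·(1 + (2/3)) = m.
Demand: x_1*(p_1,p_2,m) = 0.6·m/p_1 and x_2* = 0.4·m/p_2.
Set x_1* = 21 in the demand function and solve for p_1: p_1 = 7.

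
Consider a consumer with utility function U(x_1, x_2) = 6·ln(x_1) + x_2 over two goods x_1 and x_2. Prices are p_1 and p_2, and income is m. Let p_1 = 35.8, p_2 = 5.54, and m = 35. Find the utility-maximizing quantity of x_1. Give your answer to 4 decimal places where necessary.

x_1* = 0.9285

Set MRS = p_1/p_2: (6/x_1)/1 = p_1/p_2.
So x_1*(p_1,p_2) = 6·p_2/p_1, independent of income; and x_2* = (m − 6·p_2)/p_2.
At the given prices: x_1* = 6·5.54/35.8 = 0.9285.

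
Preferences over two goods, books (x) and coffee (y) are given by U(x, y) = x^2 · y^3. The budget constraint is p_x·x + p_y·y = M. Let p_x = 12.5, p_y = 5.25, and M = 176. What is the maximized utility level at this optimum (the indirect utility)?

The MRS is (2/3)·y/x. Set MRS = p_x/p_y.
Rearranging, p_y·y = (3/2)·p_x·x. Substituting into the budget gives p_x·x·(1 + (3/2)) = M.
Demand: x*(p_x,p_y,M) = 0.4·M/p_x and y* = 0.6·M/p_y.
At p_x=12.5, p_y=5.25, M=176: x* = 0.4·176/12.5 = 5.632, y* = 20.1143.
Utility at the optimum: U(5.632, 20.1143) = 258130.3895.

V = 258130.3895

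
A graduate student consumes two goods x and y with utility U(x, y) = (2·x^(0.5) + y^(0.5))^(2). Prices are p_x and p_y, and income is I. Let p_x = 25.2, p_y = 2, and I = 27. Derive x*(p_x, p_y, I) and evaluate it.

MU_x ∝ 2·x^(-0.5), MU_y ∝ y^(-0.5), so MRS = 2·(y/x)^(0.5) = p_x/p_y.
Hence y/x = ((1/2)·p_x/p_y)^(1/(0.5)), i.e. raised to the 2 power.
With the ratio pinned down, the budget gives x* = I/(p_x + p_y·(y/x)) and y* = (y/x)·x*.
Numerically y/x = 39.69, so x* = 27/(25.2 + 2·39.69) = 0.2582.

x* = 0.2582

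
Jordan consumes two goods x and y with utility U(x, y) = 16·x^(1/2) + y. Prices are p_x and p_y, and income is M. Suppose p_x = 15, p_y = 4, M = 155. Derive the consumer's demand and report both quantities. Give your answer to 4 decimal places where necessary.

x* = 4.5511, y* = 21.6833

MU_x = 8/√x, MU_y = 1. Tangency: 8/√x = p_x/p_y.
Solve: √x = 8·p_y/p_x, so x*(p_x,p_y) = (8·p_y/p_x)², and y* = (M − p_x·x*)/p_y.
Plugging in: x* = (8·4/15)² = 4.5511, y* = 21.6833.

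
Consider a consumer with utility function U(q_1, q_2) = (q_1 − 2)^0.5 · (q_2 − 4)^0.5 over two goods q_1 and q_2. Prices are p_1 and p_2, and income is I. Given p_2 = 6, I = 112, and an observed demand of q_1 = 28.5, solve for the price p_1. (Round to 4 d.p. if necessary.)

MRS = (q_2−4)/(q_1−2). Tangency with p_1/p_2 gives q_2−4 = (p_1/p_2)·(q_1−2).
After buying the subsistence bundle (2, 4), a share 0.5 of the remaining income goes to q_1: q_1* = 2 + 0.5·(I − 2p_1 − 4p_2)/p_1.
Set q_1* = 28.5 in the demand function and solve for p_1: p_1 = 1.6.

p_1 = 1.6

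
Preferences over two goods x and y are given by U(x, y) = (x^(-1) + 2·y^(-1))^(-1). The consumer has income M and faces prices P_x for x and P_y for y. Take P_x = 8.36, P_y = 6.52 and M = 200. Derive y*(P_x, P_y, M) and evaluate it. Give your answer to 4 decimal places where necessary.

From the CES first-order condition, (1/2)·(y/x)^(2) = P_x/P_y.
Solve for the ratio: y/x = [2·P_x/P_y]^(0.5).
With the ratio pinned down, the budget gives x* = M/(P_x + P_y·(y/x)) and y* = (y/x)·x*.
Numerically y/x = 1.60138, so x* = 200/(8.36 + 6.52·1.60138) = 10.6377 and y* = 1.60138·10.6377 = 17.0351.

y* = 17.0351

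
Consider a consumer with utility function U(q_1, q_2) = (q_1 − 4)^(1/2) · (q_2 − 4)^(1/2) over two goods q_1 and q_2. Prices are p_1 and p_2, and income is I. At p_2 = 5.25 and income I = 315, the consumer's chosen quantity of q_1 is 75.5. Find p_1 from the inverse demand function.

p_1 = 2

Let q_1' = q_1−4, q_2' = q_2−4. MRS = q_2'/q_1' = p_1/p_2.
After buying the subsistence bundle (4, 4), a share 0.5 of the remaining income goes to q_1: q_1* = 4 + 0.5·(I − 4p_1 − 4p_2)/p_1.
Set q_1* = 75.5 in the demand function and solve for p_1: p_1 = 2.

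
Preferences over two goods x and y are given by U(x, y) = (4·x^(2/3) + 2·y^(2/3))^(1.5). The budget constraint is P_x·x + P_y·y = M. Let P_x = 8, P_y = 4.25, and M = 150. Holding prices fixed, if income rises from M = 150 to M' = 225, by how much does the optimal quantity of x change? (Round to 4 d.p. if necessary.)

From the CES first-order condition, 2·(y/x)^(1/3) = P_x/P_y.
Solve for the ratio: y/x = [(1/2)·P_x/P_y]^(3).
With the ratio pinned down, the budget gives x* = M/(P_x + P_y·(y/x)) and y* = (y/x)·x*.
Numerically y/x = 0.833706, so x* = 150/(8 + 4.25·0.833706) = 12.9946.
At M' = 225: x* = 19.4919. Change: 19.4919 − 12.9946 = 6.4973.

Δx* = 6.4973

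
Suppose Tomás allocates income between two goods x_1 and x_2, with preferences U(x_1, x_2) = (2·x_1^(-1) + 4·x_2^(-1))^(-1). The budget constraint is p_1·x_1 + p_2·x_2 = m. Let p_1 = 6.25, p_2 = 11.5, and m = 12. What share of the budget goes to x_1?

share on x_1 = 0.3427

MRS = MU_x_1/MU_x_2 = (1/2)·(x_2/x_1)^(2). Set equal to p_1/p_2.
Hence x_2/x_1 = (2·p_1/p_2)^(1/(2)), i.e. raised to the 0.5 power.
Substitute x_2 = (x_2/x_1)·x_1 into the budget: x_1* = m/(p_1 + p_2·(x_2/x_1)).
Numerically x_2/x_1 = 1.042572, so x_1* = 12/(6.25 + 11.5·1.042572) = 0.6579 and x_2* = 1.042572·0.6579 = 0.6859.
Expenditure on x_1: 6.25·0.6579 = 4.1119; share = 0.3427.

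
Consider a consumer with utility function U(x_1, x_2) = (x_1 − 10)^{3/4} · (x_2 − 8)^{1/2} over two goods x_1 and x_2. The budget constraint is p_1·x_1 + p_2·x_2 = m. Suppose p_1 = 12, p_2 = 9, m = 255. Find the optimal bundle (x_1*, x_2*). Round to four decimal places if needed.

x_1* = 13.15, x_2* = 10.8

Substituting into the budget: x_1* = 10 + 0.6·(m − 10·p_1 − 8·p_2)/p_1, and x_2* = 8 + 0.4·(…)/p_2.
Discretionary income = 255 − 10·12 − 8·9 = 63; x_1* = 10 + 0.6·63/12 = 13.15; x_2* = 8 + 0.4·63/9 = 10.8.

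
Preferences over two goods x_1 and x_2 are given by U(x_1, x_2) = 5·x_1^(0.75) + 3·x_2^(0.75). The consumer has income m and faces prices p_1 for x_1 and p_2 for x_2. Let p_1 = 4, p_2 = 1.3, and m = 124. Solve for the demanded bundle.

x_1* = 6.4917, x_2* = 75.4102

MU_x_1 ∝ 5·x_1^(-0.25), MU_x_2 ∝ 3·x_2^(-0.25), so MRS = (5/3)·(x_2/x_1)^(0.25) = p_1/p_2.
Solve for the ratio: x_2/x_1 = [(3/5)·p_1/p_2]^(4).
With the ratio pinned down, the budget gives x_1* = m/(p_1 + p_2·(x_2/x_1)) and x_2* = (x_2/x_1)·x_1*.
Numerically x_2/x_1 = 11.6164, so x_1* = 124/(4 + 1.3·11.6164) = 6.4917 and x_2* = 11.6164·6.4917 = 75.4102.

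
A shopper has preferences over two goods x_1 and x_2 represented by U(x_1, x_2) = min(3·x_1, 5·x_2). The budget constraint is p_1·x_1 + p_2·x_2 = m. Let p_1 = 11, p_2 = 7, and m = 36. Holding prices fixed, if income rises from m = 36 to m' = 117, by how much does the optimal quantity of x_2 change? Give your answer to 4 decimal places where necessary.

Δx_2* = 3.1974

Demand: x_1*(p_1,p_2,m) = 5·m/(5·p_1 + 3·p_2), x_2* = 3·m/(5·p_1 + 3·p_2).
Here 5·11 + 3·7 = 76, giving x_2* = 1.4211.
At m' = 117: x_2* = 4.6184. Change: 4.6184 − 1.4211 = 3.1974.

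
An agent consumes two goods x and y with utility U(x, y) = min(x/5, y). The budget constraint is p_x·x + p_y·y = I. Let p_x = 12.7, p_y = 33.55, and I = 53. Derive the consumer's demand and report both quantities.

x* = 2.7306, y* = 0.5461

With perfect complements, no substitution: consume in ratio x:y = 5:1.
Budget: p_x·x + p_y·(1/5)·x = I, so (5·p_x + p_y)·x = 5·I.
Demand: x*(p_x,p_y,I) = 5·I/(5·p_x + p_y), y* = I/(5·p_x + p_y).
Here 5·12.7 + 33.55 = 97.05, giving x* = 2.7306 and y* = 0.5461.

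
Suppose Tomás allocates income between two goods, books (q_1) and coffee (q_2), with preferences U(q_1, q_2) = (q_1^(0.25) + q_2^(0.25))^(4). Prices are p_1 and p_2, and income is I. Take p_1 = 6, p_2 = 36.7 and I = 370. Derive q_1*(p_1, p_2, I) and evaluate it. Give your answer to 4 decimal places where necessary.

MRS = MU_q_1/MU_q_2 = (q_2/q_1)^(0.75). Set equal to p_1/p_2.
Solve for the ratio: q_2/q_1 = [p_1/p_2]^(4/3).
Substitute q_2 = (q_2/q_1)·q_1 into the budget: q_1* = I/(p_1 + p_2·(q_2/q_1)).
Numerically q_2/q_1 = 0.089395, so q_1* = 370/(6 + 36.7·0.089395) = 39.8673.

q_1* = 39.8673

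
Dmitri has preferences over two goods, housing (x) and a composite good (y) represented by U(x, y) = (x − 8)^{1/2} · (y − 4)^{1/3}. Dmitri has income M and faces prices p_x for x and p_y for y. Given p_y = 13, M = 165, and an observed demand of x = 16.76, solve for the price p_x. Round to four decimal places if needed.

Let x' = x−8, y' = y−4. MRS = (3/2)·y'/x' = p_x/p_y.
Substituting into the budget: x* = 8 + 0.6·(M − 8·p_x − 4·p_y)/p_x, and y* = 4 + 0.4·(…)/p_y.
Set x* = 16.76 in the demand function and solve for p_x: p_x = 5.

p_x = 5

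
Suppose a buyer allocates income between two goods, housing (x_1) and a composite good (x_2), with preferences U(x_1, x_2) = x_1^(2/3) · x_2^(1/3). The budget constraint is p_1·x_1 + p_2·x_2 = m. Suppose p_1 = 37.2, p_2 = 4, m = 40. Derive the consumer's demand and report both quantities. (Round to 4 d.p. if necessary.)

Demand: x_1*(p_1,p_2,m) = 2/3·m/p_1 and x_2* = 1/3·m/p_2.
At p_1=37.2, p_2=4, m=40: x_1* = 2/3·40/37.2 = 0.7168, x_2* = 3.3333.

x_1* = 0.7168, x_2* = 3.3333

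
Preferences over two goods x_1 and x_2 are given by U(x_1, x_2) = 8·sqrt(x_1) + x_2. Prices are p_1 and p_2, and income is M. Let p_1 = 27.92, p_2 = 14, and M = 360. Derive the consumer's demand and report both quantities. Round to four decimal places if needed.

Set MRS = p_1/p_2: 4·x_1^(−1/2) = p_1/p_2.
Solve: √x_1 = 4·p_2/p_1, so x_1*(p_1,p_2) = (4·p_2/p_1)², and x_2* = (M − p_1·x_1*)/p_2.
Plugging in: x_1* = (4·14/27.92)² = 4.023, x_2* = 17.6914.

x_1* = 4.023, x_2* = 17.6914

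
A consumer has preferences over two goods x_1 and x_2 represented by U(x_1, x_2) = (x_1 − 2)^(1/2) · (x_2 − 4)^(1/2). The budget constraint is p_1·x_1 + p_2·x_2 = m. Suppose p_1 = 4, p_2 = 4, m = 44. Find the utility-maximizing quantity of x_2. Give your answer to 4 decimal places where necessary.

x_2* = 6.5

MRS = (x_2−4)/(x_1−2). Tangency with p_1/p_2 gives x_2−4 = (p_1/p_2)·(x_1−2).
Substituting into the budget: x_1* = 2 + 0.5·(m − 2·p_1 − 4·p_2)/p_1, and x_2* = 4 + 0.5·(…)/p_2.
Discretionary income = 44 − 2·4 − 4·4 = 20; x_2* = 4 + 0.5·20/4 = 6.5.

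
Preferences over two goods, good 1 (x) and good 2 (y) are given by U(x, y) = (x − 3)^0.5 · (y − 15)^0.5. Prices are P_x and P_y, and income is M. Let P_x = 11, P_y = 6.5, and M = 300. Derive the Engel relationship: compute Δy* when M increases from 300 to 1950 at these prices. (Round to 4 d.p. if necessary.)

Δy* = 126.9231

MRS = (y−15)/(x−3). Tangency with P_x/P_y gives y−15 = (P_x/P_y)·(x−3).
After buying the subsistence bundle (3, 15), a share 0.5 of the remaining income goes to x: x* = 3 + 0.5·(M − 3P_x − 15P_y)/P_x.
Discretionary income = 300 − 3·11 − 15·6.5 = 169.5; y* = 15 + 0.5·169.5/6.5 = 28.0385.
At M' = 1950: y* = 154.9615. Change: 154.9615 − 28.0385 = 126.9231.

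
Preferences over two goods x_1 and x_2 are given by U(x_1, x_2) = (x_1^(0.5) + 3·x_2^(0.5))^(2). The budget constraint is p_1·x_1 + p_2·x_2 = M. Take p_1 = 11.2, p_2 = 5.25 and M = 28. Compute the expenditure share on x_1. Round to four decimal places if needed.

share on x_1 = 0.0495

MU_x_1 ∝ x_1^(-0.5), MU_x_2 ∝ 3·x_2^(-0.5), so MRS = (1/3)·(x_2/x_1)^(0.5) = p_1/p_2.
Solve for the ratio: x_2/x_1 = [3·p_1/p_2]^(2).
Substitute x_2 = (x_2/x_1)·x_1 into the budget: x_1* = M/(p_1 + p_2·(x_2/x_1)).
Numerically x_2/x_1 = 40.96, so x_1* = 28/(11.2 + 5.25·40.96) = 0.1238 and x_2* = 40.96·0.1238 = 5.0693.
Expenditure on x_1: 11.2·0.1238 = 1.3861; share = 0.0495.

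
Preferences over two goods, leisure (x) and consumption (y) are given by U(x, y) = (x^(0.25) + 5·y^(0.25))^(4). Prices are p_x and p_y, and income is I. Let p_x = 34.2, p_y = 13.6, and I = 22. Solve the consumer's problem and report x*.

From the CES first-order condition, (1/5)·(y/x)^(0.75) = p_x/p_y.
Solve for the ratio: y/x = [5·p_x/p_y]^(4/3).
Substitute y = (y/x)·x into the budget: x* = I/(p_x + p_y·(y/x)).
Numerically y/x = 29.237682, so x* = 22/(34.2 + 13.6·29.237682) = 0.0509.

x* = 0.0509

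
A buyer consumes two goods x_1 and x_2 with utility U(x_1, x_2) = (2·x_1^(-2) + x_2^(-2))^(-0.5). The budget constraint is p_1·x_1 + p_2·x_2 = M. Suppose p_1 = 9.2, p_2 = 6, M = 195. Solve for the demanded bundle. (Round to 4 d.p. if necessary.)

x_1* = 13.273, x_2* = 12.148

MU_x_1 ∝ 2·x_1^(-3), MU_x_2 ∝ x_2^(-3), so MRS = 2·(x_2/x_1)^(3) = p_1/p_2.
Hence x_2/x_1 = ((1/2)·p_1/p_2)^(1/(3)), i.e. raised to the 1/3 power.
With the ratio pinned down, the budget gives x_1* = M/(p_1 + p_2·(x_2/x_1)) and x_2* = (x_2/x_1)·x_1*.
Numerically x_2/x_1 = 0.915241, so x_1* = 195/(9.2 + 6·0.915241) = 13.273 and x_2* = 0.915241·13.273 = 12.148.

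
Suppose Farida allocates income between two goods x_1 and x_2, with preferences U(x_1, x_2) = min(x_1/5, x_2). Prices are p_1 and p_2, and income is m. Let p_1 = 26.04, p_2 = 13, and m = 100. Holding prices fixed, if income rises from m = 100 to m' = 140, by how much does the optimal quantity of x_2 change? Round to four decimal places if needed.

Leontief preferences: the optimum is at the kink where x_1/5 = x_2/1, i.e. x_2 = (1/5)·x_1.
Budget: p_1·x_1 + p_2·(1/5)·x_1 = m, so (5·p_1 + p_2)·x_1 = 5·m.
Demand: x_1*(p_1,p_2,m) = 5·m/(5·p_1 + p_2), x_2* = m/(5·p_1 + p_2).
Here 5·26.04 + 13 = 143.2, giving x_2* = 0.6983.
At m' = 140: x_2* = 0.9777. Change: 0.9777 − 0.6983 = 0.2793.

Δx_2* = 0.2793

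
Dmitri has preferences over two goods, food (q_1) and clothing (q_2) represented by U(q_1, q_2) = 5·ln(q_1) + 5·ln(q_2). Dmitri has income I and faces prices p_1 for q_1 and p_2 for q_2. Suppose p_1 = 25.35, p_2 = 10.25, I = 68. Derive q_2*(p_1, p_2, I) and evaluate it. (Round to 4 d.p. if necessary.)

q_2* = 3.3171

MU_q_1/MU_q_2 = (5·q_2)/(5·q_1); tangency sets this equal to p_1/p_2.
Rearranging, p_2·q_2 = p_1·q_1. Substituting into the budget gives p_1·q_1·(1 + 1) = I.
Demand: q_1*(p_1,p_2,I) = 0.5·I/p_1 and q_2* = 0.5·I/p_2.
At p_1=25.35, p_2=10.25, I=68: q_2* = 0.5·68/10.25 = 3.3171.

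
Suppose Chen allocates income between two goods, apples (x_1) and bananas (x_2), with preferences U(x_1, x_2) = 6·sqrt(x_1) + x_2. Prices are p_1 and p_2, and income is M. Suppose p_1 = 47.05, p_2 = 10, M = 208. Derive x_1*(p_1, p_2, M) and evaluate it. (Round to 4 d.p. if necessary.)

Set MRS = p_1/p_2: 3·x_1^(−1/2) = p_1/p_2.
Thus x_1* = (3·p_2/p_1)² — independent of M — with the rest of income spent on x_2.
Plugging in: x_1* = (3·10/47.05)² = 0.4066.

x_1* = 0.4066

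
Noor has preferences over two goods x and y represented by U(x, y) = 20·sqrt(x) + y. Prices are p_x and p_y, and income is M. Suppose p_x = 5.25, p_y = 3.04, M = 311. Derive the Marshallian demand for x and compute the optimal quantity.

x* = 33.5296

Utility is quasi-linear in y; the FOC for x is 10/√x = p_x/p_y.
Thus x* = (10·p_y/p_x)² — independent of M — with the rest of income spent on y.
Plugging in: x* = (10·3.04/5.25)² = 33.5296.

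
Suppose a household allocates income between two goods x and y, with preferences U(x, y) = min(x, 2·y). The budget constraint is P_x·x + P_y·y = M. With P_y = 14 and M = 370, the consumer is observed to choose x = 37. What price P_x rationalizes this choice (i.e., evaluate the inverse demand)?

Leontief preferences: the optimum is at the kink where x/2 = y/1, i.e. y = (1/2)·x.
Budget: P_x·x + P_y·(1/2)·x = M, so (2·P_x + P_y)·x = 2·M.
Demand: x*(P_x,P_y,M) = 2·M/(2·P_x + P_y), y* = M/(2·P_x + P_y).
Set x* = 37 in the demand function and solve for P_x: P_x = 3.

P_x = 3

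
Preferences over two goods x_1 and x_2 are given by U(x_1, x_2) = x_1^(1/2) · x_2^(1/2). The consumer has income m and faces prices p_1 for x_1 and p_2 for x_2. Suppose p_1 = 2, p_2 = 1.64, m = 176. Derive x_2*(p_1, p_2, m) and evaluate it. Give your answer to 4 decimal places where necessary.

x_2* = 53.6585

Tangency: MRS = x_2/x_1 = p_1/p_2.
Rearranging, p_2·x_2 = p_1·x_1. Substituting into the budget gives p_1·x_1·(1 + 1) = m.
Demand: x_1*(p_1,p_2,m) = 0.5·m/p_1 and x_2* = 0.5·m/p_2.
At p_1=2, p_2=1.64, m=176: x_2* = 0.5·176/1.64 = 53.6585.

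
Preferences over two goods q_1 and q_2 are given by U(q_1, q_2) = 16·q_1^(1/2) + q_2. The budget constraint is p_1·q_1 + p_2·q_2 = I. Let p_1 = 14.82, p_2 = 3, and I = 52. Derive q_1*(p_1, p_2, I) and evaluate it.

Utility is quasi-linear in q_2; the FOC for q_1 is 8/√q_1 = p_1/p_2.
Solve: √q_1 = 8·p_2/p_1, so q_1*(p_1,p_2) = (8·p_2/p_1)², and q_2* = (I − p_1·q_1*)/p_2.
Plugging in: q_1* = (8·3/14.82)² = 2.6226.

q_1* = 2.6226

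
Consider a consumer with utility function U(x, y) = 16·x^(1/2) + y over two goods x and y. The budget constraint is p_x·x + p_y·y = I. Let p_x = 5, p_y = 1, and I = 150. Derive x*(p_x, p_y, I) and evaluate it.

x* = 2.56

MU_x = 8/√x, MU_y = 1. Tangency: 8/√x = p_x/p_y.
Solve: √x = 8·p_y/p_x, so x*(p_x,p_y) = (8·p_y/p_x)², and y* = (I − p_x·x*)/p_y.
Plugging in: x* = (8·1/5)² = 2.56.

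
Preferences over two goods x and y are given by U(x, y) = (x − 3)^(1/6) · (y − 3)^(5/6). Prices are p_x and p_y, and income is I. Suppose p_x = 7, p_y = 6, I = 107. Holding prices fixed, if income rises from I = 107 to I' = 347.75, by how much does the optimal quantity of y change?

Δy* = 33.4375

Let x' = x−3, y' = y−3. MRS = (1/5)·y'/x' = p_x/p_y.
Substituting into the budget: x* = 3 + 1/6·(I − 3·p_x − 3·p_y)/p_x, and y* = 3 + 5/6·(…)/p_y.
Discretionary income = 107 − 3·7 − 3·6 = 68; y* = 3 + 5/6·68/6 = 12.4444.
At I' = 347.75: y* = 45.8819. Change: 45.8819 − 12.4444 = 33.4375.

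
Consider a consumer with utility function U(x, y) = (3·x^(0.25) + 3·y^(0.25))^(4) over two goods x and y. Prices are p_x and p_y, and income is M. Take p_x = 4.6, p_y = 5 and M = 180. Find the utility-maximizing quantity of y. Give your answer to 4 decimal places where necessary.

With the ratio pinned down, the budget gives x* = M/(p_x + p_y·(y/x)) and y* = (y/x)·x*.
Numerically y/x = 0.894782, so x* = 180/(4.6 + 5·0.894782) = 19.8371 and y* = 0.894782·19.8371 = 17.7499.

y* = 17.7499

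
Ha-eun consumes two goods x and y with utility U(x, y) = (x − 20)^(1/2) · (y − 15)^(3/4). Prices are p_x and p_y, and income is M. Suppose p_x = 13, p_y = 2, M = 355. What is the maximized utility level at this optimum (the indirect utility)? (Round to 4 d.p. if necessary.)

V = 13.1232

This is Cobb-Douglas in (x−20, y−15): tangency gives 0.5·p_y·(y−15) = 0.75·p_x·(x−20).
Substituting into the budget: x* = 20 + 0.4·(M − 20·p_x − 15·p_y)/p_x, and y* = 15 + 0.6·(…)/p_y.
Discretionary income = 355 − 20·13 − 15·2 = 65; x* = 20 + 0.4·65/13 = 22; y* = 15 + 0.6·65/2 = 34.5.
Utility at the optimum: U(22, 34.5) = 13.1232.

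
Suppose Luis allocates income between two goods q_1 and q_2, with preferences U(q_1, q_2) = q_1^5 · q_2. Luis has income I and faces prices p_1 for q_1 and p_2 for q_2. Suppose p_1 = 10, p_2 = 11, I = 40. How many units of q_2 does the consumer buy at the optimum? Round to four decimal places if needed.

Tangency: MRS = 5·q_2/q_1 = p_1/p_2.
Rearranging, p_2·q_2 = (1/5)·p_1·q_1. Substituting into the budget gives p_1·q_1·(1 + (1/5)) = I.
Demand: q_1*(p_1,p_2,I) = 5/6·I/p_1 and q_2* = 1/6·I/p_2.
At p_1=10, p_2=11, I=40: q_2* = 1/6·40/11 = 0.6061.

q_2* = 0.6061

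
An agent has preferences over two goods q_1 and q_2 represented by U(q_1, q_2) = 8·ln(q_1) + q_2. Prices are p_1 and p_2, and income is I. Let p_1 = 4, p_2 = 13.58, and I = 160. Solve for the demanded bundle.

MU_q_1 = 8/q_1, MU_q_2 = 1. Tangency: 8/q_1 = p_1/p_2.
So q_1*(p_1,p_2) = 8·p_2/p_1, independent of income; and q_2* = (I − 8·p_2)/p_2.
At the given prices: q_1* = 8·13.58/4 = 27.16, and q_2* = 3.782.

q_1* = 27.16, q_2* = 3.782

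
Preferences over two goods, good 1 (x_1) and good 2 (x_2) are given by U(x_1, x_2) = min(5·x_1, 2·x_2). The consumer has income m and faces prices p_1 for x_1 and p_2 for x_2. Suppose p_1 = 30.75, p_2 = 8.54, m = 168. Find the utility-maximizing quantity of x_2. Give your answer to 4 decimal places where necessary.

x_2* = 8.0614

Leontief preferences: the optimum is at the kink where x_1/2 = x_2/5, i.e. x_2 = (5/2)·x_1.
Budget: p_1·x_1 + p_2·(5/2)·x_1 = m, so (2·p_1 + 5·p_2)·x_1 = 2·m.
Demand: x_1*(p_1,p_2,m) = 2·m/(2·p_1 + 5·p_2), x_2* = 5·m/(2·p_1 + 5·p_2).
Here 2·30.75 + 5·8.54 = 104.2, giving x_2* = 8.0614.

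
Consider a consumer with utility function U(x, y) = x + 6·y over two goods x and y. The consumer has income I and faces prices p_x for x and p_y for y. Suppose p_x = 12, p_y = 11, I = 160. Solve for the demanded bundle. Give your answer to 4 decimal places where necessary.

Linear utility — the consumer picks whichever good has higher MU/price: 1/12 = 0.0833 vs 6/11 = 0.5455.
y gives more utility per dollar, so spend all income on y: y* = I/p_y, x* = 0.
Numerically: x* = 0, y* = 14.5455.

x* = 0, y* = 14.5455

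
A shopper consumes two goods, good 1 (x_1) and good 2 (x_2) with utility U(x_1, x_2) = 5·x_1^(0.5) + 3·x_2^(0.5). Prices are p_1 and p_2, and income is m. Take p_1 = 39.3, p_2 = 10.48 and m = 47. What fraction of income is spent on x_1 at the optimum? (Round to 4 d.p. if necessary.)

From the CES first-order condition, (5/3)·(x_2/x_1)^(0.5) = p_1/p_2.
Solve for the ratio: x_2/x_1 = [(3/5)·p_1/p_2]^(2).
Substitute x_2 = (x_2/x_1)·x_1 into the budget: x_1* = m/(p_1 + p_2·(x_2/x_1)).
Numerically x_2/x_1 = 5.0625, so x_1* = 47/(39.3 + 10.48·5.0625) = 0.5089 and x_2* = 5.0625·0.5089 = 2.5763.
Expenditure on x_1: 39.3·0.5089 = 20; share = 0.4255.

share on x_1 = 0.4255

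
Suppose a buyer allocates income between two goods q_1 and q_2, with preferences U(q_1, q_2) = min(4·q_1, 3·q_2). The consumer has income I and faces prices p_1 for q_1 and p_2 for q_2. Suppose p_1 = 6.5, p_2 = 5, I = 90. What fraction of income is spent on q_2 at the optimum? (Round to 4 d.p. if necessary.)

Demand: q_1*(p_1,p_2,I) = 3·I/(3·p_1 + 4·p_2), q_2* = 4·I/(3·p_1 + 4·p_2).
Here 3·6.5 + 4·5 = 39.5, giving q_1* = 6.8354 and q_2* = 9.1139.
Expenditure on q_2: 5·9.1139 = 45.5696; share = 0.5063.

share on q_2 = 0.5063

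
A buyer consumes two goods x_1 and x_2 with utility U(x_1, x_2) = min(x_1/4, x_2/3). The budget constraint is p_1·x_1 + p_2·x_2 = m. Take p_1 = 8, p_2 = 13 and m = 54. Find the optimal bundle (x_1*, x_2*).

With perfect complements, no substitution: consume in ratio x_1:x_2 = 4:3.
Budget: p_1·x_1 + p_2·(3/4)·x_1 = m, so (4·p_1 + 3·p_2)·x_1 = 4·m.
Demand: x_1*(p_1,p_2,m) = 4·m/(4·p_1 + 3·p_2), x_2* = 3·m/(4·p_1 + 3·p_2).
Here 4·8 + 3·13 = 71, giving x_1* = 3.0423 and x_2* = 2.2817.

x_1* = 3.0423, x_2* = 2.2817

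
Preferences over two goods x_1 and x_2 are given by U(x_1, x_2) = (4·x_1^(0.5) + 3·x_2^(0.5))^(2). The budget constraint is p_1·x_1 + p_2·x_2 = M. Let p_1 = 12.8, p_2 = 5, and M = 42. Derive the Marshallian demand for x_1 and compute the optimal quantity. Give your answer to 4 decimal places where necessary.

MU_x_1 ∝ 4·x_1^(-0.5), MU_x_2 ∝ 3·x_2^(-0.5), so MRS = (4/3)·(x_2/x_1)^(0.5) = p_1/p_2.
Hence x_2/x_1 = ((3/4)·p_1/p_2)^(1/(0.5)), i.e. raised to the 2 power.
Substitute x_2 = (x_2/x_1)·x_1 into the budget: x_1* = M/(p_1 + p_2·(x_2/x_1)).
Numerically x_2/x_1 = 3.6864, so x_1* = 42/(12.8 + 5·3.6864) = 1.3448.

x_1* = 1.3448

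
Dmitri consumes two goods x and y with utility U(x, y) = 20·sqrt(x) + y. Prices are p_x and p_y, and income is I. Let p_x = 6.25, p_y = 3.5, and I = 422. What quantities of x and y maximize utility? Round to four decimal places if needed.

x* = 31.36, y* = 64.5714

Plugging in: x* = (10·3.5/6.25)² = 31.36, y* = 64.5714.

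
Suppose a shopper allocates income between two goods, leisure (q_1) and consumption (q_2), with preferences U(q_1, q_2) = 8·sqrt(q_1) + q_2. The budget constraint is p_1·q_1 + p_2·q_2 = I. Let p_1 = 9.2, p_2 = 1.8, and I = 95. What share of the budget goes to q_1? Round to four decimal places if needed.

MU_q_1 = 4/√q_1, MU_q_2 = 1. Tangency: 4/√q_1 = p_1/p_2.
Thus q_1* = (4·p_2/p_1)² — independent of I — with the rest of income spent on q_2.
Plugging in: q_1* = (4·1.8/9.2)² = 0.6125, q_2* = 49.6473.
Expenditure on q_1: 9.2·0.6125 = 5.6348; share = 0.0593.

share on q_1 = 0.0593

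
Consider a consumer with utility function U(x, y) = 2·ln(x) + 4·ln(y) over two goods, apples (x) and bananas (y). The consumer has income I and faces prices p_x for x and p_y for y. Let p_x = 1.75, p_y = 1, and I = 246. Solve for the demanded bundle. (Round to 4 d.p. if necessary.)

x* = 46.8571, y* = 164

Tangency: MRS = (1/2)·y/x = p_x/p_y.
Rearranging, p_y·y = 2·p_x·x. Substituting into the budget gives p_x·x·(1 + 2) = I.
Demand: x*(p_x,p_y,I) = 1/3·I/p_x and y* = 2/3·I/p_y.
At p_x=1.75, p_y=1, I=246: x* = 1/3·246/1.75 = 46.8571, y* = 164.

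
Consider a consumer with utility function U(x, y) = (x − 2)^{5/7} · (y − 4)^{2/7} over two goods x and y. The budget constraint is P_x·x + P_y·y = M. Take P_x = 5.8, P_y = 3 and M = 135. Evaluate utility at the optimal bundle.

This is Cobb-Douglas in (x−2, y−4): tangency gives 5/7·P_y·(y−4) = 2/7·P_x·(x−2).
Substituting into the budget: x* = 2 + 5/7·(M − 2·P_x − 4·P_y)/P_x, and y* = 4 + 2/7·(…)/P_y.
Discretionary income = 135 − 2·5.8 − 4·3 = 111.4; x* = 2 + 5/7·111.4/5.8 = 15.7192; y* = 4 + 2/7·111.4/3 = 14.6095.
Utility at the optimum: U(15.7192, 14.6095) = 12.7478.

V = 12.7478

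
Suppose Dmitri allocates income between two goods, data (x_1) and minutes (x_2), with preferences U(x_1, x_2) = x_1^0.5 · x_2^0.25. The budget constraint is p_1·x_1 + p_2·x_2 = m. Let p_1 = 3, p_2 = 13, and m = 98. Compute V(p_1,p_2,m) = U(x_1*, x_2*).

V = 5.8755

MU_x_1/MU_x_2 = (0.5·x_2)/(0.25·x_1); tangency sets this equal to p_1/p_2.
So 0.5·p_2·x_2 = 0.25·p_1·x_1; combined with the budget, a share 2/3 of income goes to x_1.
Demand: x_1*(p_1,p_2,m) = 2/3·m/p_1 and x_2* = 1/3·m/p_2.
At p_1=3, p_2=13, m=98: x_1* = 2/3·98/3 = 21.7778, x_2* = 2.5128.
Utility at the optimum: U(21.7778, 2.5128) = 5.8755.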